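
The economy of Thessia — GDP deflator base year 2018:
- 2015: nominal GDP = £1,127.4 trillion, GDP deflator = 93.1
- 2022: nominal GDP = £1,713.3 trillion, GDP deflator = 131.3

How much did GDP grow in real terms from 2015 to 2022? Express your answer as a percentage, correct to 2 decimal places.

Real GDP 2015 = 1127.4 / 0.931 = 1210.96.
Real GDP 2022 = 1713.3 / 1.313 = 1304.87.
Real growth = 1304.87 / 1210.96 − 1 = 0.0776.

7.76%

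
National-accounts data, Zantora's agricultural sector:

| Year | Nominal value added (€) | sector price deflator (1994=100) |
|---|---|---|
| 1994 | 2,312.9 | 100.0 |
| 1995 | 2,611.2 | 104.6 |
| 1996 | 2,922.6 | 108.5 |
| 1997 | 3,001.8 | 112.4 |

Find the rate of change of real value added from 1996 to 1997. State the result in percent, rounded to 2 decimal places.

-0.85%

Real value added 1996 = 2922.6/1.085 = 2693.64.
Real value added 1997 = 3001.8/1.124 = 2670.64.
Change = 2670.64/2693.64 − 1 = -0.0085.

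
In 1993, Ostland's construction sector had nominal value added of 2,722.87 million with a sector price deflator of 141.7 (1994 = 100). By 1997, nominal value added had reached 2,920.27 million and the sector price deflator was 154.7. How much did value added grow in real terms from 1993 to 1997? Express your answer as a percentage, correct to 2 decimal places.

Real value added 1993 = 2722.87 / 1.417 = 1921.57.
Real value added 1997 = 2920.27 / 1.547 = 1887.70.
Real growth = 1887.70 / 1921.57 − 1 = -0.0176.

-1.76%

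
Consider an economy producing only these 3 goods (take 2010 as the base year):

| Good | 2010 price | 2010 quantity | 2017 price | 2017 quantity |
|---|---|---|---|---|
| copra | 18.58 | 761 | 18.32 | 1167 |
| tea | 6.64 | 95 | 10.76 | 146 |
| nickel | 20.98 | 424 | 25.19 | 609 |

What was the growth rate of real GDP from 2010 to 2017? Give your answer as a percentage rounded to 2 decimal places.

49.71%

Real GDP 2010 = Nominal GDP 2010 = 18.58·761 + 6.64·95 + 20.98·424 = 23665.70.
Real GDP 2017 (at 2010 prices) = 18.58·1167 + 6.64·146 + 20.98·609 = 35429.12.
Real growth = 35429.12/23665.70 − 1 = 0.4971.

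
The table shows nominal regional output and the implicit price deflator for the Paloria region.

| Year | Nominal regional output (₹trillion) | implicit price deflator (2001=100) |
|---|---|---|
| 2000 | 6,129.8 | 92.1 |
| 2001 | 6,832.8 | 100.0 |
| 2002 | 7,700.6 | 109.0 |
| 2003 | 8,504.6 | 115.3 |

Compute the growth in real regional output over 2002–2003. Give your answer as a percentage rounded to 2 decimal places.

Real regional output 2002 = 7700.6/1.090 = 7064.77.
Real regional output 2003 = 8504.6/1.153 = 7376.06.
Change = 7376.06/7064.77 − 1 = 0.0441.

4.41%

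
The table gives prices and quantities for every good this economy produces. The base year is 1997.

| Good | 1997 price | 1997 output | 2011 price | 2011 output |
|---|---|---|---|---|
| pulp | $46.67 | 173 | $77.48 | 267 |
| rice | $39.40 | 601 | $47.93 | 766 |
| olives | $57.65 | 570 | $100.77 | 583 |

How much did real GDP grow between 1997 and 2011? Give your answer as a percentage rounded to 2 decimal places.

18.01%

Real GDP 1997 = Nominal GDP 1997 = 46.67·173 + 39.40·601 + 57.65·570 = 64613.81.
Real GDP 2011 (at 1997 prices) = 46.67·267 + 39.40·766 + 57.65·583 = 76251.24.
Real growth = 76251.24/64613.81 − 1 = 0.1801.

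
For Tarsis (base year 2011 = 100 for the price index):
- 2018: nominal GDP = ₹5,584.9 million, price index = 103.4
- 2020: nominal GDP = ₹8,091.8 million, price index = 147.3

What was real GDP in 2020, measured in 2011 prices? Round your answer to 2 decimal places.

Real GDP = Nominal / (price index/100) = 8091.8 / 1.473 = 5493.41.

₹5,493.41 million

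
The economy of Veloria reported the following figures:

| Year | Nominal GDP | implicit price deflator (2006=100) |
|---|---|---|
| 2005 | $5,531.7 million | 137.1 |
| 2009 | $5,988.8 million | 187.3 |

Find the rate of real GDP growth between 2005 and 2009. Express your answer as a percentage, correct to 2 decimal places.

Real GDP 2005 = 5531.7 / 1.371 = 4034.79.
Real GDP 2009 = 5988.8 / 1.873 = 3197.44.
Real growth = 3197.44 / 4034.79 − 1 = -0.2075.

-20.75%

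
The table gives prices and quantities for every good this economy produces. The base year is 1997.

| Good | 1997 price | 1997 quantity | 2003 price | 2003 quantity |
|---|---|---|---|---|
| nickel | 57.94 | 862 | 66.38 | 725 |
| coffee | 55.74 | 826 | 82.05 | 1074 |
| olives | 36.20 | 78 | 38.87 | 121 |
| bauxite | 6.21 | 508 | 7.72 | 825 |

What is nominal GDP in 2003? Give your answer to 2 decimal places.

Nominal GDP 2003 = Σ (p_2003 × q_2003) = 66.38·725 + 82.05·1074 + 38.87·121 + 7.72·825 = 147319.47.

147319.47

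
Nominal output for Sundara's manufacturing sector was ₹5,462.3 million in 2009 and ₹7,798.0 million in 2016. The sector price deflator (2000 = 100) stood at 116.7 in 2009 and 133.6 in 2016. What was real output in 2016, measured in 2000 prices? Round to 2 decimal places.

Real output = Nominal / (sector price deflator/100) = 7798.0 / 1.336 = 5836.83.

₹5,836.83 million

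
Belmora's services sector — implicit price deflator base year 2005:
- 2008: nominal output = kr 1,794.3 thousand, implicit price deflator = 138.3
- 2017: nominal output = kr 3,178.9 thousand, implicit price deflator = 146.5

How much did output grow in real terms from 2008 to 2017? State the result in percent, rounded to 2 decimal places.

67.25%

Real output 2008 = 1794.3 / 1.383 = 1297.40.
Real output 2017 = 3178.9 / 1.465 = 2169.90.
Real growth = 2169.90 / 1297.40 − 1 = 0.6725.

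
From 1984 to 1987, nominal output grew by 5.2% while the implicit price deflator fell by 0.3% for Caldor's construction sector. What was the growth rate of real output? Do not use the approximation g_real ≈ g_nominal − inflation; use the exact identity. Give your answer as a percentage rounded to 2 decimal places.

(1 + g_nom) = (1 + g_real)(1 + π), so g_real = 1.0520 / 0.9970 − 1 = 0.05517.

5.52%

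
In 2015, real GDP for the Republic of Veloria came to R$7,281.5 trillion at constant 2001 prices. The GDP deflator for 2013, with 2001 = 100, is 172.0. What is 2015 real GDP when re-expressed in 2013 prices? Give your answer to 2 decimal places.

Real GDP in 2013 prices = Real GDP in 2001 prices × (P_2013/P_2001) = 7281.5 × 1.720 = 12524.18.

R$12,524.18 trillion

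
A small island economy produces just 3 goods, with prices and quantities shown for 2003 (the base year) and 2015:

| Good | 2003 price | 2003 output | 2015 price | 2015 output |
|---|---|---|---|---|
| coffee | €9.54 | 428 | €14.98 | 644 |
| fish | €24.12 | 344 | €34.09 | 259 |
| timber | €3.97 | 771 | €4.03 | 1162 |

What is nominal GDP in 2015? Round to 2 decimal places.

€23159.29

Nominal GDP 2015 = Σ (p_2015 × q_2015) = 14.98·644 + 34.09·259 + 4.03·1162 = 23159.29.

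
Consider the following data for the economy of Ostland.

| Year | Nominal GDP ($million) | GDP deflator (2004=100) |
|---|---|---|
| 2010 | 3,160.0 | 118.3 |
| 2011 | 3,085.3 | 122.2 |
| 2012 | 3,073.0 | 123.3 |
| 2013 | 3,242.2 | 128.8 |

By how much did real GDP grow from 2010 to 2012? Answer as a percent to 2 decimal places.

Real GDP 2010 = 3160.0/1.183 = 2671.17.
Real GDP 2012 = 3073.0/1.233 = 2492.30.
Change = 2492.30/2671.17 − 1 = -0.0670.

-6.70%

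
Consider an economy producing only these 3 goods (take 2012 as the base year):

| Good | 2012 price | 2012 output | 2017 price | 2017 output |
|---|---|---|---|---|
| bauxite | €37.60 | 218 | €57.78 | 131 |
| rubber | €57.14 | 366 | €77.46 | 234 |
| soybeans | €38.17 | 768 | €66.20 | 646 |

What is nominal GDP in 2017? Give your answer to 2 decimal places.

Nominal GDP 2017 = Σ (p_2017 × q_2017) = 57.78·131 + 77.46·234 + 66.20·646 = 68460.02.

€68460.02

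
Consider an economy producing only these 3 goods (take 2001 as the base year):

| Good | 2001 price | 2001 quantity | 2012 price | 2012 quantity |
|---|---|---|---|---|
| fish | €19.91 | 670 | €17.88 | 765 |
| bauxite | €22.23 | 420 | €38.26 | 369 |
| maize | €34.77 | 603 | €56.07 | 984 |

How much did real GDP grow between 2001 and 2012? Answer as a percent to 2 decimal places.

Real GDP 2001 = Nominal GDP 2001 = 19.91·670 + 22.23·420 + 34.77·603 = 43642.61.
Real GDP 2012 (at 2001 prices) = 19.91·765 + 22.23·369 + 34.77·984 = 57647.70.
Real growth = 57647.70/43642.61 − 1 = 0.3209.

32.09%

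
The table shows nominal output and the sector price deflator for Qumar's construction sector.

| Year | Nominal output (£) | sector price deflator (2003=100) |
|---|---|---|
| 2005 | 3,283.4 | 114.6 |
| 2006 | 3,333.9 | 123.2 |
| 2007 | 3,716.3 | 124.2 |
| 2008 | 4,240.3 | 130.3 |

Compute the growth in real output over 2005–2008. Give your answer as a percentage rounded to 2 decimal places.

13.58%

Real output 2005 = 3283.4/1.146 = 2865.10.
Real output 2008 = 4240.3/1.303 = 3254.26.
Change = 3254.26/2865.10 − 1 = 0.1358.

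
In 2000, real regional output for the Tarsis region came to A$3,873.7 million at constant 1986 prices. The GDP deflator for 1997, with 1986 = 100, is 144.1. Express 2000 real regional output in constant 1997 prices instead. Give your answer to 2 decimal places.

Real regional output in 1997 prices = Real regional output in 1986 prices × (P_1997/P_1986) = 3873.7 × 1.441 = 5582.00.

A$5,582.00 million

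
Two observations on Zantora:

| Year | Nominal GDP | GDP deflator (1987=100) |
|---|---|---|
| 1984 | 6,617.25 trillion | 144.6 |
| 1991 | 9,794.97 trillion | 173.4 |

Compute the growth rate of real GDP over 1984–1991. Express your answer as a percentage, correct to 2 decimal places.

23.44%

Deflate each year: 1984 → 6617.25/1.446 = 4576.24; 1991 → 9794.97/1.734 = 5648.77.
So real GDP changed by 5648.77/4576.24 − 1 = 0.2344, i.e. 23.44%.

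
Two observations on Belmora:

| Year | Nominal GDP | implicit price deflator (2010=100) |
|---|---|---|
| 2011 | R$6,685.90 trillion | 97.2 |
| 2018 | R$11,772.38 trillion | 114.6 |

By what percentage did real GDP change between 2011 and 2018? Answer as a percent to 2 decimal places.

49.34%

Real GDP 2011 = 6685.90 / 0.972 = 6878.50.
Real GDP 2018 = 11772.38 / 1.146 = 10272.58.
Real growth = 10272.58 / 6878.50 − 1 = 0.4934.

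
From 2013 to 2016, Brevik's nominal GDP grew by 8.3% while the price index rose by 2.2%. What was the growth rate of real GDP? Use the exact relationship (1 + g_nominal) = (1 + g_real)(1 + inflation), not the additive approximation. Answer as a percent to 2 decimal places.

5.97%

(1 + g_nom) = (1 + g_real)(1 + π), so g_real = 1.0830 / 1.0220 − 1 = 0.05969.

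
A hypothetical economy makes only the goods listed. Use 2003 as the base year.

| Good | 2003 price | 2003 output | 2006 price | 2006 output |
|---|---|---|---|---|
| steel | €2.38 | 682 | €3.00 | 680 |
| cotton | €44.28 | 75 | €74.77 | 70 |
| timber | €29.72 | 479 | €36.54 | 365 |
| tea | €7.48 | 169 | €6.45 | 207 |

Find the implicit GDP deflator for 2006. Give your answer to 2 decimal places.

Nominal GDP 2006 = 3.00·680 + 74.77·70 + 36.54·365 + 6.45·207 = 21946.15.
Real GDP 2006 (at 2003 prices) = 2.38·680 + 44.28·70 + 29.72·365 + 7.48·207 = 17114.16.
Deflator = Nominal/Real × 100 = 21946.15/17114.16 × 100 = 128.234.

128.23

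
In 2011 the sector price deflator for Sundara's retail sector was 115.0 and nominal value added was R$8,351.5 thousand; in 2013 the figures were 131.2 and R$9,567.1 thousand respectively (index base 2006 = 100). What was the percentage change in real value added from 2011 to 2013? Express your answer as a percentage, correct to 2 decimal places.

Real value added 2011 = 8351.5 / 1.150 = 7262.17.
Real value added 2013 = 9567.1 / 1.312 = 7292.00.
Real growth = 7292.00 / 7262.17 − 1 = 0.0041.

0.41%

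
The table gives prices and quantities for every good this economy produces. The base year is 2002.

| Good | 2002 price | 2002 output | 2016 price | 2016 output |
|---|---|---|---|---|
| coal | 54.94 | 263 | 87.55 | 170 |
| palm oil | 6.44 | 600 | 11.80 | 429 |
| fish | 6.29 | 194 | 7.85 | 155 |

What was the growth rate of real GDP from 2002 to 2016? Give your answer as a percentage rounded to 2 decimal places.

-33.05%

Real GDP 2002 = Nominal GDP 2002 = 54.94·263 + 6.44·600 + 6.29·194 = 19533.48.
Real GDP 2016 (at 2002 prices) = 54.94·170 + 6.44·429 + 6.29·155 = 13077.51.
Real growth = 13077.51/19533.48 − 1 = -0.3305.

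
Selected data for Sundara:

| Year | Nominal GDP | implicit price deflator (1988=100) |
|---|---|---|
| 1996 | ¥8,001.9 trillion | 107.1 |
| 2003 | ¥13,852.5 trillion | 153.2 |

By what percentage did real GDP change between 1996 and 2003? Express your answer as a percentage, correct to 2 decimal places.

Real GDP 1996 = 8001.9 / 1.071 = 7471.43.
Real GDP 2003 = 13852.5 / 1.532 = 9042.10.
Real growth = 9042.10 / 7471.43 − 1 = 0.2102.

21.02%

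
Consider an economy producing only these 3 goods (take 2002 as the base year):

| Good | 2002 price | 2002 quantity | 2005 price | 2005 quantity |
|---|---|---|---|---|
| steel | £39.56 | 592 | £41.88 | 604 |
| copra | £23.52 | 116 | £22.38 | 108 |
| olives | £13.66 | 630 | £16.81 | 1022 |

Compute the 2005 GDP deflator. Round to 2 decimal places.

Nominal GDP 2005 = 41.88·604 + 22.38·108 + 16.81·1022 = 44892.38.
Real GDP 2005 (at 2002 prices) = 39.56·604 + 23.52·108 + 13.66·1022 = 40394.92.
Deflator = Nominal/Real × 100 = 44892.38/40394.92 × 100 = 111.134.

111.13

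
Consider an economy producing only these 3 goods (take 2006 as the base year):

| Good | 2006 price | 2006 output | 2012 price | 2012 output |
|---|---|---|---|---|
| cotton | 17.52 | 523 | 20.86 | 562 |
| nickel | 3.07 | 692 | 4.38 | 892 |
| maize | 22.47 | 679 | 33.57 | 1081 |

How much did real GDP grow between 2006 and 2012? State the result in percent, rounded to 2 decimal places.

Real GDP 2006 = Nominal GDP 2006 = 17.52·523 + 3.07·692 + 22.47·679 = 26544.53.
Real GDP 2012 (at 2006 prices) = 17.52·562 + 3.07·892 + 22.47·1081 = 36874.75.
Real growth = 36874.75/26544.53 − 1 = 0.3892.

38.92%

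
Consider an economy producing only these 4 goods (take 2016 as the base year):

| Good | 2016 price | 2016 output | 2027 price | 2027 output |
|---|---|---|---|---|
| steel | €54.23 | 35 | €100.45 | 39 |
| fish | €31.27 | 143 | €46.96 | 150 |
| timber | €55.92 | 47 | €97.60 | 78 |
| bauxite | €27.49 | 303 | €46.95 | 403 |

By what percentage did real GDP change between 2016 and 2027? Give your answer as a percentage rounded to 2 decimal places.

28.38%

Real GDP 2016 = Nominal GDP 2016 = 54.23·35 + 31.27·143 + 55.92·47 + 27.49·303 = 17327.37.
Real GDP 2027 (at 2016 prices) = 54.23·39 + 31.27·150 + 55.92·78 + 27.49·403 = 22245.70.
Real growth = 22245.70/17327.37 − 1 = 0.2838.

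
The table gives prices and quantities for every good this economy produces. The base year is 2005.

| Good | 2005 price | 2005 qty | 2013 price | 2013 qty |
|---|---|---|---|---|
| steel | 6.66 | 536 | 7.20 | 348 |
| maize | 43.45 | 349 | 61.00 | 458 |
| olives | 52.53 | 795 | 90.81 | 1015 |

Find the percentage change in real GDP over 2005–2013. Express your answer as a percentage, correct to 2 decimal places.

Real GDP 2005 = Nominal GDP 2005 = 6.66·536 + 43.45·349 + 52.53·795 = 60495.16.
Real GDP 2013 (at 2005 prices) = 6.66·348 + 43.45·458 + 52.53·1015 = 75535.73.
Real growth = 75535.73/60495.16 − 1 = 0.2486.

24.86%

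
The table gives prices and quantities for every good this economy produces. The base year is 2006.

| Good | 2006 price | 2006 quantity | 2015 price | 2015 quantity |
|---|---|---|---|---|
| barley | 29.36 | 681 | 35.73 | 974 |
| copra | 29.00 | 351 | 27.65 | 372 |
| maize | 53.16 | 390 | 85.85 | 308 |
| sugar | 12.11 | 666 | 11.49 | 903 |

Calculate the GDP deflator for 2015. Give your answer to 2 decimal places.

Nominal GDP 2015 = 35.73·974 + 27.65·372 + 85.85·308 + 11.49·903 = 81904.09.
Real GDP 2015 (at 2006 prices) = 29.36·974 + 29.00·372 + 53.16·308 + 12.11·903 = 66693.25.
Deflator = Nominal/Real × 100 = 81904.09/66693.25 × 100 = 122.807.

122.81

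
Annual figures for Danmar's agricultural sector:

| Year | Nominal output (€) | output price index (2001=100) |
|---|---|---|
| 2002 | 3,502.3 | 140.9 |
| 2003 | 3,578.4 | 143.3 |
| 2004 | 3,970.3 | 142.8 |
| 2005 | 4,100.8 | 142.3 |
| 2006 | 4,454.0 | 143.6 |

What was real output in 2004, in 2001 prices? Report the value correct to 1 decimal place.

€2,780.3

Real output 2004 = 3970.3 / 1.428 = 2780.32.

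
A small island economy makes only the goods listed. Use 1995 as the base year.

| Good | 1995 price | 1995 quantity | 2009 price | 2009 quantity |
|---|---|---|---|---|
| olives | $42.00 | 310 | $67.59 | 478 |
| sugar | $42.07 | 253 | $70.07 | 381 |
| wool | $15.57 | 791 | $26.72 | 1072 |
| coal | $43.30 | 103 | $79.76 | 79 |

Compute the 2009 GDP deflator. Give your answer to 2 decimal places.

167.12

Nominal GDP 2009 = 67.59·478 + 70.07·381 + 26.72·1072 + 79.76·79 = 93949.57.
Real GDP 2009 (at 1995 prices) = 42.00·478 + 42.07·381 + 15.57·1072 + 43.30·79 = 56216.41.
Deflator = Nominal/Real × 100 = 93949.57/56216.41 × 100 = 167.121.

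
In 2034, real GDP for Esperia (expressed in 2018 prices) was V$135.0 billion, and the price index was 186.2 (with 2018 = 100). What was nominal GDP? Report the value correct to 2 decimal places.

Nominal GDP = Real × (price index/100) = 135.0 × 1.862 = 251.37.

V$251.37 billion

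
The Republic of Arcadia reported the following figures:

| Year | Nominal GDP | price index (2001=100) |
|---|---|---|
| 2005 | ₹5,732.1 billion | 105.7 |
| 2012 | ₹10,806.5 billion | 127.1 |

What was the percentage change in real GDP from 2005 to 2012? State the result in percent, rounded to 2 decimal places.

Real GDP 2005 = 5732.1 / 1.057 = 5422.99.
Real GDP 2012 = 10806.5 / 1.271 = 8502.36.
Real growth = 8502.36 / 5422.99 − 1 = 0.5678.

56.78%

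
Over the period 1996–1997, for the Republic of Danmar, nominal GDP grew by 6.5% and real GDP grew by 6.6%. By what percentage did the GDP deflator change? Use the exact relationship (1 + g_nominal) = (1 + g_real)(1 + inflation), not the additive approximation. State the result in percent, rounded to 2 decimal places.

(1 + g_nom) = (1 + g_real)(1 + π), so π = 1.0650 / 1.0660 − 1 = -0.00094.

-0.09%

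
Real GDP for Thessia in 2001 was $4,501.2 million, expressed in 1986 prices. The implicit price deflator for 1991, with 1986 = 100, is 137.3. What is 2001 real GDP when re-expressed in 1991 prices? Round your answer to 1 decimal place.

$6,180.1 million

Real GDP in 1991 prices = Real GDP in 1986 prices × (P_1991/P_1986) = 4501.2 × 1.373 = 6180.15.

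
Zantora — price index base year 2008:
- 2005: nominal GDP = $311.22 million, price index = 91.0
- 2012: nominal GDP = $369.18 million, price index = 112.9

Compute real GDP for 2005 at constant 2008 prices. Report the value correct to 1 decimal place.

$342.0 million

Real GDP = Nominal / (price index/100) = 311.22 / 0.910 = 342.00.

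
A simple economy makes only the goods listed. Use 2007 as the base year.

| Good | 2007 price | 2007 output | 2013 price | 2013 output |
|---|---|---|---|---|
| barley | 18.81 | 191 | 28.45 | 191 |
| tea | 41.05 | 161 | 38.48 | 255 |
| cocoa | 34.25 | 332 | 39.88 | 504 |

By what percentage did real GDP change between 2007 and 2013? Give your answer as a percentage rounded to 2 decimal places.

Real GDP 2007 = Nominal GDP 2007 = 18.81·191 + 41.05·161 + 34.25·332 = 21572.76.
Real GDP 2013 (at 2007 prices) = 18.81·191 + 41.05·255 + 34.25·504 = 31322.46.
Real growth = 31322.46/21572.76 − 1 = 0.4519.

45.19%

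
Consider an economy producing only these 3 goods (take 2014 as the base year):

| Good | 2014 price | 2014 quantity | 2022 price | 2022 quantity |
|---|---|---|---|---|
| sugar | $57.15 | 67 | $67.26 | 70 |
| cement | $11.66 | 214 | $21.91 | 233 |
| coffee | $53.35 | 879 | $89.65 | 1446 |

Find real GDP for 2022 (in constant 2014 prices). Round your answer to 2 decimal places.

$83861.38

Real GDP 2022 = Σ (p_2014 × q_2022) = 57.15·70 + 11.66·233 + 53.35·1446 = 83861.38.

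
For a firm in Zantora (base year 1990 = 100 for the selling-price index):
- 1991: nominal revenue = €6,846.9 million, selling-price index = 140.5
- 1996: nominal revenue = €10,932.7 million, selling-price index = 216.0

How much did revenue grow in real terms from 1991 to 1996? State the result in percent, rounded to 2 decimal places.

3.86%

Real revenue 1991 = 6846.9 / 1.405 = 4873.24.
Real revenue 1996 = 10932.7 / 2.160 = 5061.44.
Real growth = 5061.44 / 4873.24 − 1 = 0.0386.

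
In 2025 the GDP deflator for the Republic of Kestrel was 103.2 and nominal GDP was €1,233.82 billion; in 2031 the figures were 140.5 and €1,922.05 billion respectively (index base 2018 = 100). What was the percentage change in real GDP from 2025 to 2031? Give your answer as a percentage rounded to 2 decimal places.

Deflate each year: 2025 → 1233.82/1.032 = 1195.56; 2031 → 1922.05/1.405 = 1368.01.
So real GDP changed by 1368.01/1195.56 − 1 = 0.1442, i.e. 14.42%.

14.42%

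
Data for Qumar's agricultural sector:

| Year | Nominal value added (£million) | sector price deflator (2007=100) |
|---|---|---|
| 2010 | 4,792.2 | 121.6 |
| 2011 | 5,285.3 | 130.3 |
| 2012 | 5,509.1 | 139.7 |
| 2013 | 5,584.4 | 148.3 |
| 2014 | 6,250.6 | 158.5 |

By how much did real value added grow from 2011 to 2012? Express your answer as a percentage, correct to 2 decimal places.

Real value added 2011 = 5285.3/1.303 = 4056.25.
Real value added 2012 = 5509.1/1.397 = 3943.52.
Change = 3943.52/4056.25 − 1 = -0.0278.

-2.78%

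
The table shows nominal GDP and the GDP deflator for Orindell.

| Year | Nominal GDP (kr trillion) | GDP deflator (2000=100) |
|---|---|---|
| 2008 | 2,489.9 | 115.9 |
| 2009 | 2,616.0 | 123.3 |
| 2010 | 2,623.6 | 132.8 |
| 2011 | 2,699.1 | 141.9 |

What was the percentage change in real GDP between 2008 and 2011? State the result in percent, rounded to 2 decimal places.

-11.46%

Real GDP 2008 = 2489.9/1.159 = 2148.32.
Real GDP 2011 = 2699.1/1.419 = 1902.11.
Change = 1902.11/2148.32 − 1 = -0.1146.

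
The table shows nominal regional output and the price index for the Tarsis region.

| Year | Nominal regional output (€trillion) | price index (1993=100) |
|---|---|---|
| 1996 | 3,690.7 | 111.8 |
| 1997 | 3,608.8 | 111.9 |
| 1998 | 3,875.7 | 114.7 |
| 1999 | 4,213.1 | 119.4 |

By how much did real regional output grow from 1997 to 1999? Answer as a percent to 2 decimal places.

Real regional output 1997 = 3608.8/1.119 = 3225.02.
Real regional output 1999 = 4213.1/1.194 = 3528.56.
Change = 3528.56/3225.02 − 1 = 0.0941.

9.41%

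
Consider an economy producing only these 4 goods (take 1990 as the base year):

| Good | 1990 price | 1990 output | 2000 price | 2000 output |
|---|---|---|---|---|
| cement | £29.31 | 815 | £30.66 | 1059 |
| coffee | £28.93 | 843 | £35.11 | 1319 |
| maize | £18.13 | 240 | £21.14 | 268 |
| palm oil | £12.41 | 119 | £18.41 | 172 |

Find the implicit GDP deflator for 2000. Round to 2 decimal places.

Nominal GDP 2000 = 30.66·1059 + 35.11·1319 + 21.14·268 + 18.41·172 = 87611.07.
Real GDP 2000 (at 1990 prices) = 29.31·1059 + 28.93·1319 + 18.13·268 + 12.41·172 = 76191.32.
Deflator = Nominal/Real × 100 = 87611.07/76191.32 × 100 = 114.988.

114.99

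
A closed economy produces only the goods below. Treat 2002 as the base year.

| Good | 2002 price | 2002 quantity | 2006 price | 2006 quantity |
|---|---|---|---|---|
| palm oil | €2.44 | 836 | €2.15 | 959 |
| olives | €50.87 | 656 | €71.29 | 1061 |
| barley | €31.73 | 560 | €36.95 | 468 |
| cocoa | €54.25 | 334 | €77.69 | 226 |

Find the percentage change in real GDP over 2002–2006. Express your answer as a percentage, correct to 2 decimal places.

Real GDP 2002 = Nominal GDP 2002 = 2.44·836 + 50.87·656 + 31.73·560 + 54.25·334 = 71298.86.
Real GDP 2006 (at 2002 prices) = 2.44·959 + 50.87·1061 + 31.73·468 + 54.25·226 = 83423.17.
Real growth = 83423.17/71298.86 − 1 = 0.1700.

17.00%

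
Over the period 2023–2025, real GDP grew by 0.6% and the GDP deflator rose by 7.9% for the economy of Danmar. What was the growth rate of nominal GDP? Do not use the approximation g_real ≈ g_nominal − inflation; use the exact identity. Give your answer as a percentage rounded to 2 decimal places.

8.55%

(1 + g_nom) = (1 + g_real)(1 + π) = 1.0060 × 1.0790 = 1.08547.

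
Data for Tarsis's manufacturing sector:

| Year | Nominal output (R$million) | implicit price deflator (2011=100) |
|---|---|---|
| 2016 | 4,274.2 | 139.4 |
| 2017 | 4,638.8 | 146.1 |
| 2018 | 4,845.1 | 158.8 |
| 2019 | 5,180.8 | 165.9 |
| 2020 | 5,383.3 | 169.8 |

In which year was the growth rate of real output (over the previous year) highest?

2017

2017: real = 4638.8/1.461 = 3175.09; growth vs 2016 (3066.14) = 3.55%.
2018: real = 4845.1/1.588 = 3051.07; growth vs 2017 (3175.09) = -3.91%.
2019: real = 5180.8/1.659 = 3122.85; growth vs 2018 (3051.07) = 2.35%.
2020: real = 5383.3/1.698 = 3170.38; growth vs 2019 (3122.85) = 1.52%.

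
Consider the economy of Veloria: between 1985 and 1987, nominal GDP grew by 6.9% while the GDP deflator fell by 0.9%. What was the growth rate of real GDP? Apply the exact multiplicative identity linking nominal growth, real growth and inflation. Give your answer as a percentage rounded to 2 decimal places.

7.87%

(1 + g_nom) = (1 + g_real)(1 + π), so g_real = 1.0690 / 0.9910 − 1 = 0.07871.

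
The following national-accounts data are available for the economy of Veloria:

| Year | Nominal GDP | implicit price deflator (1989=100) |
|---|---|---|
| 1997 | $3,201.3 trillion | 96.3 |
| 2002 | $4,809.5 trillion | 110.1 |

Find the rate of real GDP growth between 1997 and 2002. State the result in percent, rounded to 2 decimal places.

31.41%

Real GDP 1997 = 3201.3 / 0.963 = 3324.30.
Real GDP 2002 = 4809.5 / 1.101 = 4368.30.
Real growth = 4368.30 / 3324.30 − 1 = 0.3141.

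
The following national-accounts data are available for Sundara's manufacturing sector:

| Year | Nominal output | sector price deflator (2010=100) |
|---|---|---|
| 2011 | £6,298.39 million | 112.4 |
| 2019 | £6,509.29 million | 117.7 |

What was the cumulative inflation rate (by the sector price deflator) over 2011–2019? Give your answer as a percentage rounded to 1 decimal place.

4.7%

Price-level change = 117.7 / 112.4 − 1 = 0.0472.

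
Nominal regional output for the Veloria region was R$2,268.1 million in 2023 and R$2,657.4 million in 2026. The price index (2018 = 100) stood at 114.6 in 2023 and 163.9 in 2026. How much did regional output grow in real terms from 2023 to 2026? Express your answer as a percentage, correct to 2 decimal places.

-18.08%

Deflate each year: 2023 → 2268.1/1.146 = 1979.14; 2026 → 2657.4/1.639 = 1621.35.
So real regional output changed by 1621.35/1979.14 − 1 = -0.1808, i.e. -18.08%.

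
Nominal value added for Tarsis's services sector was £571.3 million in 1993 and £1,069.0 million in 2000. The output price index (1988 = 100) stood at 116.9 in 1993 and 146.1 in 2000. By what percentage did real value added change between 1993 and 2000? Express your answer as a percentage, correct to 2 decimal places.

49.72%

Real value added 1993 = 571.3 / 1.169 = 488.71.
Real value added 2000 = 1069.0 / 1.461 = 731.69.
Real growth = 731.69 / 488.71 − 1 = 0.4972.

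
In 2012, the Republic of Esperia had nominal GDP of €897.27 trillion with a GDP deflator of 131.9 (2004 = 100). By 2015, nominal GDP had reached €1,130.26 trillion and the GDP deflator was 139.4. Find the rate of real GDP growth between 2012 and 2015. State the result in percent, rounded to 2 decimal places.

Deflate each year: 2012 → 897.27/1.319 = 680.27; 2015 → 1130.26/1.394 = 810.80.
So real GDP changed by 810.80/680.27 − 1 = 0.1919, i.e. 19.19%.

19.19%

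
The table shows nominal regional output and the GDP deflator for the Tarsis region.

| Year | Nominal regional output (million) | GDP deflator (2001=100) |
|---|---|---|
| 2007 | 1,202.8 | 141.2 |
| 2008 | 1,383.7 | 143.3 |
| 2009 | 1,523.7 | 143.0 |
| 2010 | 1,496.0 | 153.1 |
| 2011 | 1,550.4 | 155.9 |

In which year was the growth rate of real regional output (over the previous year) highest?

2008: real = 1383.7/1.433 = 965.60; growth vs 2007 (851.84) = 13.35%.
2009: real = 1523.7/1.430 = 1065.52; growth vs 2008 (965.60) = 10.35%.
2010: real = 1496.0/1.531 = 977.14; growth vs 2009 (1065.52) = -8.29%.
2011: real = 1550.4/1.559 = 994.48; growth vs 2010 (977.14) = 1.77%.

2008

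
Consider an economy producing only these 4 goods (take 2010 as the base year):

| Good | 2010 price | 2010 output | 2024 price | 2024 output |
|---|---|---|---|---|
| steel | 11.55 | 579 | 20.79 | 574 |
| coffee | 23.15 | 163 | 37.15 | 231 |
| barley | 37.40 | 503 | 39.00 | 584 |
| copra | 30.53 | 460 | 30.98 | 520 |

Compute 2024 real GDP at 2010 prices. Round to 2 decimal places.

Real GDP 2024 = Σ (p_2010 × q_2024) = 11.55·574 + 23.15·231 + 37.40·584 + 30.53·520 = 49694.55.

49694.55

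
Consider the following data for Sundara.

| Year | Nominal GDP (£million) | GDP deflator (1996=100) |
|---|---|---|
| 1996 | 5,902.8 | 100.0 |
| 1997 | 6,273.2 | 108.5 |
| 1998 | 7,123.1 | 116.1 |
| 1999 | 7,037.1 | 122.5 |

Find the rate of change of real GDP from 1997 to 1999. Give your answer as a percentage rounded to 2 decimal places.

-0.64%

Real GDP 1997 = 6273.2/1.085 = 5781.75.
Real GDP 1999 = 7037.1/1.225 = 5744.57.
Change = 5744.57/5781.75 − 1 = -0.0064.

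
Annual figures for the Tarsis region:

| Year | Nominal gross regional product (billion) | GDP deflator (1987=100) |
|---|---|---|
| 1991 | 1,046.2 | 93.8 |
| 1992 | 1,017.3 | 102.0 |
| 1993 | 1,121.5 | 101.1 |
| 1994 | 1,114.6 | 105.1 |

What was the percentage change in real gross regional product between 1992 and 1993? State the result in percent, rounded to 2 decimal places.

Real gross regional product 1992 = 1017.3/1.020 = 997.35.
Real gross regional product 1993 = 1121.5/1.011 = 1109.30.
Change = 1109.30/997.35 − 1 = 0.1122.

11.22%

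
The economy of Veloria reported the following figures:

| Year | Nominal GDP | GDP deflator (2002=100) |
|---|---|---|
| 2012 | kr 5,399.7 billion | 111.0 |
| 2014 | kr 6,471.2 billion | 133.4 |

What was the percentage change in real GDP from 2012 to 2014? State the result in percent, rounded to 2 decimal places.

Deflate each year: 2012 → 5399.7/1.110 = 4864.59; 2014 → 6471.2/1.334 = 4850.97.
So real GDP changed by 4850.97/4864.59 − 1 = -0.0028, i.e. -0.28%.

-0.28%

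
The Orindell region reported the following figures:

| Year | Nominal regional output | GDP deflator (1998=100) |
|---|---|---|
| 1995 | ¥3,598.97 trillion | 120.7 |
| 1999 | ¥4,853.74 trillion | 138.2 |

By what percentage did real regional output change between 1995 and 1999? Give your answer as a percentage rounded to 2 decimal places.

Deflate each year: 1995 → 3598.97/1.207 = 2981.75; 1999 → 4853.74/1.382 = 3512.11.
So real regional output changed by 3512.11/2981.75 − 1 = 0.1779, i.e. 17.79%.

17.79%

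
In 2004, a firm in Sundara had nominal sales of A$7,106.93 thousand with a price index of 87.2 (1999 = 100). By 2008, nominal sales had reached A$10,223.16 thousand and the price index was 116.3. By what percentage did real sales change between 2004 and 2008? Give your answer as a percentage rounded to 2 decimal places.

Deflate each year: 2004 → 7106.93/0.872 = 8150.15; 2008 → 10223.16/1.163 = 8790.34.
So real sales changed by 8790.34/8150.15 − 1 = 0.0785, i.e. 7.85%.

7.85%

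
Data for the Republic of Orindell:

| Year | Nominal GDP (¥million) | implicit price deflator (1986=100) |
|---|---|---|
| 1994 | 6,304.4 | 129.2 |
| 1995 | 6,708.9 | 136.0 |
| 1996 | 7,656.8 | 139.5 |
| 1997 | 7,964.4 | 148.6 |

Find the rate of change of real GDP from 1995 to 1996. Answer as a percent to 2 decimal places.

11.27%

Real GDP 1995 = 6708.9/1.360 = 4933.01.
Real GDP 1996 = 7656.8/1.395 = 5488.75.
Change = 5488.75/4933.01 − 1 = 0.1127.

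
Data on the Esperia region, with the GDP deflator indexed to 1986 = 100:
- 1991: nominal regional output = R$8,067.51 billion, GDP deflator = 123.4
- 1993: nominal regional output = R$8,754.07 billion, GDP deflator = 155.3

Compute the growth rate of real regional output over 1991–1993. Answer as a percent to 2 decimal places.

Real regional output 1991 = 8067.51 / 1.234 = 6537.69.
Real regional output 1993 = 8754.07 / 1.553 = 5636.88.
Real growth = 5636.88 / 6537.69 − 1 = -0.1378.

-13.78%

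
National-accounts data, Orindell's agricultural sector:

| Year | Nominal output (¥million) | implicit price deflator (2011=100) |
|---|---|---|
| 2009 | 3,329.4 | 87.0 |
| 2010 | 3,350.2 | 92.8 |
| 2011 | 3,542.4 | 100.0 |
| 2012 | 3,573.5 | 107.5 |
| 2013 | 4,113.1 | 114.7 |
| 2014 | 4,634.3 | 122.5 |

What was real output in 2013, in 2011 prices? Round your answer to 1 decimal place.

¥3,586.0 million

Real output 2013 = 4113.1 / 1.147 = 3585.96.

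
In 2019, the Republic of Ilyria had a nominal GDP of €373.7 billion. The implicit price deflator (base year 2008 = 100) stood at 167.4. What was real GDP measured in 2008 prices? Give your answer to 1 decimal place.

€223.2 billion

Real GDP = Nominal / (implicit price deflator/100) = 373.7 / 1.674 = 223.24.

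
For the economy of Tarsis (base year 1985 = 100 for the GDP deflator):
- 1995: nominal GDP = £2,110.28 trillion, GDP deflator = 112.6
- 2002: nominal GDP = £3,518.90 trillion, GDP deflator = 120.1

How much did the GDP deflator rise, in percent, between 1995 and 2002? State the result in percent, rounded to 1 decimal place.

Price-level change = 120.1 / 112.6 − 1 = 0.0666.

6.7%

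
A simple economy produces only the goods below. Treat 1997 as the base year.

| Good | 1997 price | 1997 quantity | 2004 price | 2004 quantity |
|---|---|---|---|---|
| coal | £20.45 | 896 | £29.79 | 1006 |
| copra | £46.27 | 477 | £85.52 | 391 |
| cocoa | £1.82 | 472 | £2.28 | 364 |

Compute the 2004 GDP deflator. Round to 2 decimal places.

163.34

Nominal GDP 2004 = 29.79·1006 + 85.52·391 + 2.28·364 = 64236.98.
Real GDP 2004 (at 1997 prices) = 20.45·1006 + 46.27·391 + 1.82·364 = 39326.75.
Deflator = Nominal/Real × 100 = 64236.98/39326.75 × 100 = 163.342.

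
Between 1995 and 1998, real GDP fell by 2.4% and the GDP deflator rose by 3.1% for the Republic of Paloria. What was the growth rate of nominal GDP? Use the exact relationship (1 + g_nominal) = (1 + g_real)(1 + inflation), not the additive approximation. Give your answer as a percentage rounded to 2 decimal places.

0.63%

(1 + g_nom) = (1 + g_real)(1 + π) = 0.9760 × 1.0310 = 1.00626.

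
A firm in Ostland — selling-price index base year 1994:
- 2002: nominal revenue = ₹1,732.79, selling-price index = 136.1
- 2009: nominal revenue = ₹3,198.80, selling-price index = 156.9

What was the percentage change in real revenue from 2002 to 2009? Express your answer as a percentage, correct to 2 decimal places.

Real revenue 2002 = 1732.79 / 1.361 = 1273.17.
Real revenue 2009 = 3198.80 / 1.569 = 2038.75.
Real growth = 2038.75 / 1273.17 − 1 = 0.6013.

60.13%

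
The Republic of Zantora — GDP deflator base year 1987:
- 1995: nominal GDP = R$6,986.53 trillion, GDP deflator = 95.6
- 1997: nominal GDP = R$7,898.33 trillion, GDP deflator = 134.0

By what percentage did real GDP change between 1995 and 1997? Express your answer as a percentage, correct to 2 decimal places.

Deflate each year: 1995 → 6986.53/0.956 = 7308.09; 1997 → 7898.33/1.340 = 5894.28.
So real GDP changed by 5894.28/7308.09 − 1 = -0.1935, i.e. -19.35%.

-19.35%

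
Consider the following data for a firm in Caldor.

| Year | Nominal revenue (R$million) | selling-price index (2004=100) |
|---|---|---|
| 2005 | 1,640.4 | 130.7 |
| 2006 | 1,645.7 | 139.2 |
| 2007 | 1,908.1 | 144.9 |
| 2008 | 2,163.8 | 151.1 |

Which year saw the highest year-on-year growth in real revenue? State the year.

2007

2006: real = 1645.7/1.392 = 1182.26; growth vs 2005 (1255.09) = -5.80%.
2007: real = 1908.1/1.449 = 1316.84; growth vs 2006 (1182.26) = 11.38%.
2008: real = 2163.8/1.511 = 1432.03; growth vs 2007 (1316.84) = 8.75%.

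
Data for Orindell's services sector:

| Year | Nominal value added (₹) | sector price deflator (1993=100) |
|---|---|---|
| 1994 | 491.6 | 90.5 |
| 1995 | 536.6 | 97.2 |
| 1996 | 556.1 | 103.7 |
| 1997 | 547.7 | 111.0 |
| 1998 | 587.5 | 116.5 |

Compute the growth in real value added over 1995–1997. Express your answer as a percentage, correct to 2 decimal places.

-10.62%

Real value added 1995 = 536.6/0.972 = 552.06.
Real value added 1997 = 547.7/1.110 = 493.42.
Change = 493.42/552.06 − 1 = -0.1062.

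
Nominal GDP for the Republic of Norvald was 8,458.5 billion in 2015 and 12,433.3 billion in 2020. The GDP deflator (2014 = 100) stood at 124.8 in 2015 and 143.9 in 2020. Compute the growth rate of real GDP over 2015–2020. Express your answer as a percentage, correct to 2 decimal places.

Deflate each year: 2015 → 8458.5/1.248 = 6777.64; 2020 → 12433.3/1.439 = 8640.24.
So real GDP changed by 8640.24/6777.64 − 1 = 0.2748, i.e. 27.48%.

27.48%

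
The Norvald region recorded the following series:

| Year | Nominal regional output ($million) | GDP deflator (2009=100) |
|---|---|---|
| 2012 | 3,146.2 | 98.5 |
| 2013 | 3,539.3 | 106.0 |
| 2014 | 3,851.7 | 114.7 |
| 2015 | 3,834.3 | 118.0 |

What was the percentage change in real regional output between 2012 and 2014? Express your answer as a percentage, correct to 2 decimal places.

5.13%

Real regional output 2012 = 3146.2/0.985 = 3194.11.
Real regional output 2014 = 3851.7/1.147 = 3358.06.
Change = 3358.06/3194.11 − 1 = 0.0513.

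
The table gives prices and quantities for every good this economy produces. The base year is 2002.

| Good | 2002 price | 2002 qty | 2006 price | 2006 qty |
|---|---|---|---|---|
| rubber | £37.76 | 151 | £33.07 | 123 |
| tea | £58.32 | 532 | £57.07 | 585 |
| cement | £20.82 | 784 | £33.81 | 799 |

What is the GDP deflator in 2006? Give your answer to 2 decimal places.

116.37

Nominal GDP 2006 = 33.07·123 + 57.07·585 + 33.81·799 = 64467.75.
Real GDP 2006 (at 2002 prices) = 37.76·123 + 58.32·585 + 20.82·799 = 55396.86.
Deflator = Nominal/Real × 100 = 64467.75/55396.86 × 100 = 116.374.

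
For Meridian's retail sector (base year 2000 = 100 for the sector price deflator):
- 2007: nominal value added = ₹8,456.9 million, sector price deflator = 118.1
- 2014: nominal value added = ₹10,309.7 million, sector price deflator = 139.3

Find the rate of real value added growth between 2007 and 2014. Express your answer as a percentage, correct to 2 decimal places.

3.36%

Deflate each year: 2007 → 8456.9/1.181 = 7160.80; 2014 → 10309.7/1.393 = 7401.08.
So real value added changed by 7401.08/7160.80 − 1 = 0.0336, i.e. 3.36%.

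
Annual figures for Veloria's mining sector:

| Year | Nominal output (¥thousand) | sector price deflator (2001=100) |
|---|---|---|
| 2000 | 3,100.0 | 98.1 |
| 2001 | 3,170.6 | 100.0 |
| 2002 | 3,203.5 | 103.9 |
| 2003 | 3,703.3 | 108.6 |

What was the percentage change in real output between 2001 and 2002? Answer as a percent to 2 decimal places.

Real output 2001 = 3170.6/1.000 = 3170.60.
Real output 2002 = 3203.5/1.039 = 3083.25.
Change = 3083.25/3170.60 − 1 = -0.0275.

-2.75%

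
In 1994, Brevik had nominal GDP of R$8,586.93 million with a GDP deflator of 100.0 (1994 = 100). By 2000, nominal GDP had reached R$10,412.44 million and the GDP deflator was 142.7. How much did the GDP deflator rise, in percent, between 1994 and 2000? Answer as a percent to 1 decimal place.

42.7%

Price-level change = 142.7 / 100.0 − 1 = 0.4270.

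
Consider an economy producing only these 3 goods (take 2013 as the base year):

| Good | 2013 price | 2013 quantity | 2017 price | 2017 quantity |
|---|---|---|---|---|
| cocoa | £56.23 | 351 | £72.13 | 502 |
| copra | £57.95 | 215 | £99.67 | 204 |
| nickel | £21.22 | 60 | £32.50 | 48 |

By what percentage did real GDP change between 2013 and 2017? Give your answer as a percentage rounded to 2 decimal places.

Real GDP 2013 = Nominal GDP 2013 = 56.23·351 + 57.95·215 + 21.22·60 = 33469.18.
Real GDP 2017 (at 2013 prices) = 56.23·502 + 57.95·204 + 21.22·48 = 41067.82.
Real growth = 41067.82/33469.18 − 1 = 0.2270.

22.70%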